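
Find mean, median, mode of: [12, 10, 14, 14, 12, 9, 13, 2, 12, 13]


Sorted: [2, 9, 10, 12, 12, 12, 13, 13, 14, 14]
Mean = 111/10
Median = 12
Freq: {12: 3, 10: 1, 14: 2, 9: 1, 13: 2, 2: 1}
Mode: [12]

Mean=111/10, Median=12, Mode=12


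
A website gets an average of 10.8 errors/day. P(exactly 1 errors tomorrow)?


Poisson(λ=10.8): P(X=1) = e^(-λ)×λ^k/k!
= e^(-10.8) × 10.8^1 / 1!
≈ 2.039950341e-05 × 10.8 / 1 ≈ 0.000220

P(X=1) ≈ 0.000220 ≈ 0.02%


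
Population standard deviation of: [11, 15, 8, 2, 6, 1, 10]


Mean = 53/7
  (11-53/7)²=576/49
  (15-53/7)²=2704/49
  (8-53/7)²=9/49
  (2-53/7)²=1521/49
  (6-53/7)²=121/49
  (1-53/7)²=2116/49
  (10-53/7)²=289/49
Σ(x-μ)² = 1048/7
σ² = (1048/7)/7 = 1048/49

σ = √(1048/49) ≈ 4.6247


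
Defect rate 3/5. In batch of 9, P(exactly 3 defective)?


Binomial: P(X=3) = C(9,3)×p^3×(1-p)^6
= 84 × 27/125 × 64/15625 = 145152/1953125

P(X=3) = 145152/1953125 ≈ 7.43%


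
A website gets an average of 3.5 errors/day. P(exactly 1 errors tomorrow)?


Poisson(λ=3.5): P(X=1) = e^(-λ)×λ^k/k!
= e^(-3.5) × 3.5^1 / 1!
≈ 0.03019738342 × 3.5 / 1 ≈ 0.105691

P(X=1) ≈ 0.105691 ≈ 10.57%


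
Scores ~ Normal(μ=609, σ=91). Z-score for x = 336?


z = (x - μ)/σ = (336 - 609)/91 = -3.0

z = -3.0


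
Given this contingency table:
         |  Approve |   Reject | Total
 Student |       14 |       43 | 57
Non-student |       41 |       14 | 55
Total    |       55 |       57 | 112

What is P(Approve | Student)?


P(Approve | Student) = 14/(14+43) = 14/57

P(Approve|Student) = 14/57 ≈ 24.56%


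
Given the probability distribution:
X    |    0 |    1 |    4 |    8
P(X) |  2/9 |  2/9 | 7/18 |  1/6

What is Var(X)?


E[X] = 28/9
E[X²] = 154/9
Var(X) = E[X²] - (E[X])² = 154/9 - 784/81 = 602/81

Var(X) = 602/81 ≈ 7.4321


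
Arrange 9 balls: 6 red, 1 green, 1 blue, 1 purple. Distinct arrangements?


9!/(6!×1!×1!×1!) = 504

504


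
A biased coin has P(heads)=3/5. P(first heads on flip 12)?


Geometric: P(X=12) = (1-p)^(k-1)×p = (2/5)^11×3/5 = 6144/244140625

P(X=12) = 6144/244140625 ≈ 0.00%


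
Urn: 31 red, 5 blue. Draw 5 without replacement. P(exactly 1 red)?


Hypergeometric: C(31,1)×C(5,4)/C(36,5)
= 31×5/376992 = 155/376992

P(X=1) = 155/376992 ≈ 0.04%


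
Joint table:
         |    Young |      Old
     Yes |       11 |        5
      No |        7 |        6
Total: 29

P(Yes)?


P(Yes) = (11+5)/29 = 16/29

P(Yes) = 16/29 ≈ 55.17%


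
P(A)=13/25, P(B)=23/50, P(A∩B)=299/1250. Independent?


P(A)×P(B) = 299/1250
P(A∩B) = 299/1250
Equal ✓ → Independent

Yes, independent


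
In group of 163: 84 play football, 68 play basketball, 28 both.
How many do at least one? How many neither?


|A∪B| = 84+68-28 = 124
Neither = 163-124 = 39

At least one: 124; Neither: 39


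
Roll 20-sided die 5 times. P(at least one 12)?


P(no 12)^5 = (19/20)^5 = 2476099/3200000
P(≥1) = 1 - 2476099/3200000 = 723901/3200000

P = 723901/3200000 ≈ 22.62%


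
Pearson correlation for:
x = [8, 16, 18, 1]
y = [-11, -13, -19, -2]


n=4, Σx=43, Σy=-45, Σxy=-640, Σx²=645, Σy²=655
r = (4×(-640) - 43×(-45))/√((4×645 - 43²)(4×655 - (-45)²))
= -625/√(731×595) = -625/√434945 ≈ -625/659.5036 ≈ -0.9477

r ≈ -0.9477


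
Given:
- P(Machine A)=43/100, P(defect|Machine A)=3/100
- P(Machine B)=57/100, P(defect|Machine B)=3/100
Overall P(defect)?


P(B) = Σ P(B|Aᵢ)×P(Aᵢ)
  3/100×43/100 = 129/10000
  3/100×57/100 = 171/10000
Sum = 3/100

P(defect) = 3/100 ≈ 3.00%


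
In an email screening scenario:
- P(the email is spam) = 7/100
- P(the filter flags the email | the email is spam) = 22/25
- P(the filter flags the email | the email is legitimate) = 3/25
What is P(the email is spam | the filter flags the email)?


Using Bayes' theorem:
P(A|B) = P(B|A)·P(A) / P(B)

P(the filter flags the email) = 22/25 × 7/100 + 3/25 × 93/100
= 77/1250 + 279/2500 = 433/2500

P(the email is spam|the filter flags the email) = (77/1250) / (433/2500) = 154/433

P(the email is spam|the filter flags the email) = 154/433 ≈ 35.57%


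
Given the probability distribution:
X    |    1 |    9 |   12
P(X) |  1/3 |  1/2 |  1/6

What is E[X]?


E[X] = Σ x·P(X=x)
= (1)×(1/3) + (9)×(1/2) + (12)×(1/6)
= 41/6

E[X] = 41/6


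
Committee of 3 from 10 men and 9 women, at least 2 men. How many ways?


Count by #men:
  2M,1W: C(10,2)×C(9,1)=405
  3M,0W: C(10,3)×C(9,0)=120
Total = 525

525


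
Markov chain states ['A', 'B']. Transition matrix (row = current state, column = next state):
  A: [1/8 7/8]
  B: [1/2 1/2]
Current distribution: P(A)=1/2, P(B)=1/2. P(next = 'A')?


P(next=A) = Σᵢ P(now=i)×P(i→A)
= 1/2×1/8 + 1/2×1/2
= 1/16 + 1/4 = 5/16

P = 5/16 ≈ 0.3125


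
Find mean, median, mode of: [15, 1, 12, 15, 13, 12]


Sorted: [1, 12, 12, 13, 15, 15]
Mean = 68/6 = 34/3
Median = 25/2
Freq: {15: 2, 1: 1, 12: 2, 13: 1}
Mode: [12, 15]

Mean=34/3, Median=25/2, Mode=[12, 15]


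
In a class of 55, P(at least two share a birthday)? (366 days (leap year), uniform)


P(all different) = Π(366-i)/366 for i=0..54
= 0.013909
P(match) = 1 - 0.013909 = 0.986091

P ≈ 0.9861 ≈ 98.61%


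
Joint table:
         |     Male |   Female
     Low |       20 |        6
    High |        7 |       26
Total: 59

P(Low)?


P(Low) = (20+6)/59 = 26/59

P(Low) = 26/59 ≈ 44.07%


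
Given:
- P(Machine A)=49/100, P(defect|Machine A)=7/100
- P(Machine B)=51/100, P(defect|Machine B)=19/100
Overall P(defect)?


P(B) = Σ P(B|Aᵢ)×P(Aᵢ)
  7/100×49/100 = 343/10000
  19/100×51/100 = 969/10000
Sum = 82/625

P(defect) = 82/625 ≈ 13.12%


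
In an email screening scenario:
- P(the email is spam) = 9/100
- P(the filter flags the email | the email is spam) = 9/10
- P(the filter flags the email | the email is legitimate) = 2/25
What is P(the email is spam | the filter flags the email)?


Using Bayes' theorem:
P(A|B) = P(B|A)·P(A) / P(B)

P(the filter flags the email) = 9/10 × 9/100 + 2/25 × 91/100
= 81/1000 + 91/1250 = 769/5000

P(the email is spam|the filter flags the email) = (81/1000) / (769/5000) = 405/769

P(the email is spam|the filter flags the email) = 405/769 ≈ 52.67%


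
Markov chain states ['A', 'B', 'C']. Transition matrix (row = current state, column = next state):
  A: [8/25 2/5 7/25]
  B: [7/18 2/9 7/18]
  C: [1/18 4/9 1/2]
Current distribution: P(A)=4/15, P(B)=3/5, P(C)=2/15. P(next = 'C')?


P(next=C) = Σᵢ P(now=i)×P(i→C)
= 4/15×7/25 + 3/5×7/18 + 2/15×1/2
= 28/375 + 7/30 + 1/15 = 281/750

P = 281/750 ≈ 0.3747


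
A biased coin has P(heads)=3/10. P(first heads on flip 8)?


Geometric: P(X=8) = (1-p)^(k-1)×p = (7/10)^7×3/10 = 2470629/100000000

P(X=8) = 2470629/100000000 ≈ 2.47%


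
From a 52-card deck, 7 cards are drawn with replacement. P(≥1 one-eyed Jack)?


P(not a one-eyed Jack) = 50/52 = 25/26
P(none in 7 draws) = (25/26)^7 = 6103515625/8031810176
P(≥1 one-eyed Jack) = 1 - 6103515625/8031810176 = 1928294551/8031810176

P = 1928294551/8031810176 ≈ 24.01%


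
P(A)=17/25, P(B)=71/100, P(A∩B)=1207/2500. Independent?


P(A)×P(B) = 1207/2500
P(A∩B) = 1207/2500
Equal ✓ → Independent

Yes, independent


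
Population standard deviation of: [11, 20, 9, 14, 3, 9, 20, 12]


Mean = 98/8 = 49/4
  (11-49/4)²=25/16
  (20-49/4)²=961/16
  (9-49/4)²=169/16
  (14-49/4)²=49/16
  (3-49/4)²=1369/16
  (9-49/4)²=169/16
  (20-49/4)²=961/16
  (12-49/4)²=1/16
Σ(x-μ)² = 463/2
σ² = (463/2)/8 = 463/16

σ = √(463/16) ≈ 5.3794


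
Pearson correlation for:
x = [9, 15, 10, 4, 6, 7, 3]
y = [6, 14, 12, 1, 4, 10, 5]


n=7, Σx=54, Σy=52, Σxy=497, Σx²=516, Σy²=518
r = (7×497 - 54×52)/√((7×516 - 54²)(7×518 - 52²))
= 671/√(696×922) = 671/√641712 ≈ 671/801.0693 ≈ 0.8376

r ≈ 0.8376


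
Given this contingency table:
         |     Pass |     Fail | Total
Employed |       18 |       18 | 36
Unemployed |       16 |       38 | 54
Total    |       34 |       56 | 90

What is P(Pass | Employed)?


P(Pass | Employed) = 18/(18+18) = 18/36 = 1/2

P(Pass|Employed) = 1/2 ≈ 50.00%


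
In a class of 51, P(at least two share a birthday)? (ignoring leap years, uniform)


P(all different) = Π(365-i)/365 for i=0..50
= 0.025568
P(match) = 1 - 0.025568 = 0.974432

P ≈ 0.9744 ≈ 97.44%


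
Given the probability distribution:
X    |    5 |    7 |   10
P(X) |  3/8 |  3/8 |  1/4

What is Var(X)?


E[X] = 7
E[X²] = 211/4
Var(X) = E[X²] - (E[X])² = 211/4 - 49 = 15/4

Var(X) = 15/4 ≈ 3.7500


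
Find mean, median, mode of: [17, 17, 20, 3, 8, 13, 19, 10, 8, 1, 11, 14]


Sorted: [1, 3, 8, 8, 10, 11, 13, 14, 17, 17, 19, 20]
Mean = 141/12 = 47/4
Median = 12
Freq: {17: 2, 20: 1, 3: 1, 8: 2, 13: 1, 19: 1, 10: 1, 1: 1, 11: 1, 14: 1}
Mode: [8, 17]

Mean=47/4, Median=12, Mode=[8, 17]


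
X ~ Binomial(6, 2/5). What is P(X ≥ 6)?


P(X ≥ 6) = Σ P(X=i) for i=6..6
P(X=6) = 64/15625
Sum = 64/15625

P(X ≥ 6) = 64/15625 ≈ 0.41%


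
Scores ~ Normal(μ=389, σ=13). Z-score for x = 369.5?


z = (x - μ)/σ = (369.5 - 389)/13 = -1.5

z = -1.5


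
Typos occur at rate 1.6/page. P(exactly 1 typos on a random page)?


Poisson(λ=1.6): P(X=1) = e^(-λ)×λ^k/k!
= e^(-1.6) × 1.6^1 / 1!
≈ 0.201896518 × 1.6 / 1 ≈ 0.323034

P(X=1) ≈ 0.323034 ≈ 32.30%


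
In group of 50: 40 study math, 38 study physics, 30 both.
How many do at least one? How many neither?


|A∪B| = 40+38-30 = 48
Neither = 50-48 = 2

At least one: 48; Neither: 2


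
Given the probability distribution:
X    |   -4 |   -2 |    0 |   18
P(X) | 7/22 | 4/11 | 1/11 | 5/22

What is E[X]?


E[X] = Σ x·P(X=x)
= (-4)×(7/22) + (-2)×(4/11) + (0)×(1/11) + (18)×(5/22)
= 23/11

E[X] = 23/11


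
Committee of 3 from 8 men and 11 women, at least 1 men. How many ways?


Count by #men:
  1M,2W: C(8,1)×C(11,2)=440
  2M,1W: C(8,2)×C(11,1)=308
  3M,0W: C(8,3)×C(11,0)=56
Total = 804

804


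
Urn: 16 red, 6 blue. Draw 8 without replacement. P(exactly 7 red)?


Hypergeometric: C(16,7)×C(6,1)/C(22,8)
= 11440×6/319770 = 208/969

P(X=7) = 208/969 ≈ 21.47%


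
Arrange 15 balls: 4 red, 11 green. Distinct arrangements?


15!/(4!×11!) = 1365

1365


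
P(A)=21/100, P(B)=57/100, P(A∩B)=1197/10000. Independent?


P(A)×P(B) = 1197/10000
P(A∩B) = 1197/10000
Equal ✓ → Independent

Yes, independent


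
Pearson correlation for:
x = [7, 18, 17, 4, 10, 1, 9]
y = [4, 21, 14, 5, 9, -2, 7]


n=7, Σx=66, Σy=58, Σxy=815, Σx²=860, Σy²=812
r = (7×815 - 66×58)/√((7×860 - 66²)(7×812 - 58²))
= 1877/√(1664×2320) = 1877/√3860480 ≈ 1877/1964.8104 ≈ 0.9553

r ≈ 0.9553


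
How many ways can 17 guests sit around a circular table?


Circular arrangements of 17 distinct objects: fix one position to break rotational symmetry.
(n-1)! = 16! = 20922789888000

20922789888000


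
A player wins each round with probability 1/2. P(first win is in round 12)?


Geometric: P(X=12) = (1-p)^(k-1)×p = (1/2)^11×1/2 = 1/4096

P(X=12) = 1/4096 ≈ 0.02%


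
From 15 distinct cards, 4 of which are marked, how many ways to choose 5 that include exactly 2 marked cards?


Choose 2 of the 4 marked cards and 3 of the other 11 cards:
C(4,2)×C(11,3) = 6×165 = 990

990


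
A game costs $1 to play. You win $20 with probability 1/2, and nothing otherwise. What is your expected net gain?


E[gain] = (20-1)×1/2 + (-1)×1/2
= 19/2 - 1/2 = 9

Expected net gain = $9 ≈ $9.00


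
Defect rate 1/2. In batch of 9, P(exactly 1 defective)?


Binomial: P(X=1) = C(9,1)×p^1×(1-p)^8
= 9 × 1/2 × 1/256 = 9/512

P(X=1) = 9/512 ≈ 1.76%


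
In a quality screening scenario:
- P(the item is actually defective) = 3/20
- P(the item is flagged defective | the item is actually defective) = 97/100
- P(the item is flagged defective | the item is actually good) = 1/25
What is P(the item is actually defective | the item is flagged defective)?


Using Bayes' theorem:
P(A|B) = P(B|A)·P(A) / P(B)

P(the item is flagged defective) = 97/100 × 3/20 + 1/25 × 17/20
= 291/2000 + 17/500 = 359/2000

P(the item is actually defective|the item is flagged defective) = (291/2000) / (359/2000) = 291/359

P(the item is actually defective|the item is flagged defective) = 291/359 ≈ 81.06%


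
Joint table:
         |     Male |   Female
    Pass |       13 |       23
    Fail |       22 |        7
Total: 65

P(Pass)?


P(Pass) = (13+23)/65 = 36/65

P(Pass) = 36/65 ≈ 55.38%


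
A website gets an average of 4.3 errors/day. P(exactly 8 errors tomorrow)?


Poisson(λ=4.3): P(X=8) = e^(-λ)×λ^k/k!
= e^(-4.3) × 4.3^8 / 8!
≈ 0.01356855901 × 116882.002776 / 40320 ≈ 0.039333

P(X=8) ≈ 0.039333 ≈ 3.93%


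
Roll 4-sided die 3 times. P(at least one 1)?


P(no 1)^3 = (3/4)^3 = 27/64
P(≥1) = 1 - 27/64 = 37/64

P = 37/64 ≈ 57.81%


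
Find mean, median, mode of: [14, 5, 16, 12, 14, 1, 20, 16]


Sorted: [1, 5, 12, 14, 14, 16, 16, 20]
Mean = 98/8 = 49/4
Median = 14
Freq: {14: 2, 5: 1, 16: 2, 12: 1, 1: 1, 20: 1}
Mode: [14, 16]

Mean=49/4, Median=14, Mode=[14, 16]


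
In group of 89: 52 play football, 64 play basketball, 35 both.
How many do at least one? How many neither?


|A∪B| = 52+64-35 = 81
Neither = 89-81 = 8

At least one: 81; Neither: 8


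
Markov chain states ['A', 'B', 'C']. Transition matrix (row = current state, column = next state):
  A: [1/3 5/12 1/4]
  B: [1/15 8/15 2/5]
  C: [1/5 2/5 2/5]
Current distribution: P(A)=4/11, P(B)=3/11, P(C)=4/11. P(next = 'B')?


P(next=B) = Σᵢ P(now=i)×P(i→B)
= 4/11×5/12 + 3/11×8/15 + 4/11×2/5
= 5/33 + 8/55 + 8/55 = 73/165

P = 73/165 ≈ 0.4424


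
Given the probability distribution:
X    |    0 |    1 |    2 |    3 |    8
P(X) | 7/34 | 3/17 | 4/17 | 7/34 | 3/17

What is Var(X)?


E[X] = 91/34
E[X²] = 485/34
Var(X) = E[X²] - (E[X])² = 485/34 - 8281/1156 = 8209/1156

Var(X) = 8209/1156 ≈ 7.1012


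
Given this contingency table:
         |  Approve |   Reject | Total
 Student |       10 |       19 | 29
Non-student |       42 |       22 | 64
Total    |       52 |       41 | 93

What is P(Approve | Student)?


P(Approve | Student) = 10/(10+19) = 10/29

P(Approve|Student) = 10/29 ≈ 34.48%


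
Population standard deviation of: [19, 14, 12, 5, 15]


Mean = 65/5 = 13
  (19-13)²=36
  (14-13)²=1
  (12-13)²=1
  (5-13)²=64
  (15-13)²=4
Σ(x-μ)² = 106
σ² = 106/5

σ = √(106/5) ≈ 4.6043


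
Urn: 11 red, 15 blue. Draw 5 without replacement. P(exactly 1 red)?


Hypergeometric: C(11,1)×C(15,4)/C(26,5)
= 11×1365/65780 = 21/92

P(X=1) = 21/92 ≈ 22.83%


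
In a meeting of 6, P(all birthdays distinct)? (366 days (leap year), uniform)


P(all different) = Π(366-i)/366 for i=0..5
= (366/366)×(365/366)×...×(361/366)
= 0.959646

P ≈ 0.9596 ≈ 95.96%


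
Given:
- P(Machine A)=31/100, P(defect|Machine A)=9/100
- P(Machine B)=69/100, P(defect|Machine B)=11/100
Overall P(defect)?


P(B) = Σ P(B|Aᵢ)×P(Aᵢ)
  9/100×31/100 = 279/10000
  11/100×69/100 = 759/10000
Sum = 519/5000

P(defect) = 519/5000 ≈ 10.38%


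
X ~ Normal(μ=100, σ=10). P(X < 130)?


z = (130-100)/10 = 3.0
P(Z < 3.0) = 0.9987

P(X < 130) ≈ 0.9987


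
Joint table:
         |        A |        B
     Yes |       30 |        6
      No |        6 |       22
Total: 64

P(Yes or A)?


P(Yes∨A) = P(Yes) + P(A) - P(Yes∧A)
= (36 + 36 - 30)/64 = 42/64 = 21/32

P = 21/32 ≈ 65.62%


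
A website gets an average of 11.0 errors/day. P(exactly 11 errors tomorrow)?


Poisson(λ=11.0): P(X=11) = e^(-λ)×λ^k/k!
= e^(-11.0) × 11.0^11 / 11!
≈ 1.670170079e-05 × 285311670611 / 39916800 ≈ 0.119378

P(X=11) ≈ 0.119378 ≈ 11.94%


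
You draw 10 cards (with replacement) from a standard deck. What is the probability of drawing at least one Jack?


P(not a Jack) = 48/52 = 12/13
P(none in 10 draws) = (12/13)^10 = 61917364224/137858491849
P(≥1 Jack) = 1 - 61917364224/137858491849 = 75941127625/137858491849

P = 75941127625/137858491849 ≈ 55.09%


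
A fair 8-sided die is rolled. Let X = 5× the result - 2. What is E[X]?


E[die] = (1+8)/2 = 9/2
E[X] = 5×9/2 - 2 = 41/2

E[X] = 41/2


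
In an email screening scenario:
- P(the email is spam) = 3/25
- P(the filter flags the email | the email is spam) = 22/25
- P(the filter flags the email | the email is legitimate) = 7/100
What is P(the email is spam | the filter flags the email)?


Using Bayes' theorem:
P(A|B) = P(B|A)·P(A) / P(B)

P(the filter flags the email) = 22/25 × 3/25 + 7/100 × 22/25
= 66/625 + 77/1250 = 209/1250

P(the email is spam|the filter flags the email) = (66/625) / (209/1250) = 12/19

P(the email is spam|the filter flags the email) = 12/19 ≈ 63.16%


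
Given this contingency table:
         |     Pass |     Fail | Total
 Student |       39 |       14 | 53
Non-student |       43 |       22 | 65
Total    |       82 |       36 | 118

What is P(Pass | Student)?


P(Pass | Student) = 39/(39+14) = 39/53

P(Pass|Student) = 39/53 ≈ 73.58%


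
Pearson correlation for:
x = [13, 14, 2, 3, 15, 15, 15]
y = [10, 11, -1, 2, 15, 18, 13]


n=7, Σx=77, Σy=68, Σxy=978, Σx²=1053, Σy²=944
r = (7×978 - 77×68)/√((7×1053 - 77²)(7×944 - 68²))
= 1610/√(1442×1984) = 1610/√2860928 ≈ 1610/1691.4278 ≈ 0.9519

r ≈ 0.9519


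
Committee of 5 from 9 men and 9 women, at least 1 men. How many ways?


Count by #men:
  1M,4W: C(9,1)×C(9,4)=1134
  2M,3W: C(9,2)×C(9,3)=3024
  3M,2W: C(9,3)×C(9,2)=3024
  4M,1W: C(9,4)×C(9,1)=1134
  5M,0W: C(9,5)×C(9,0)=126
Total = 8442

8442


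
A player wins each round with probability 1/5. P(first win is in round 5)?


Geometric: P(X=5) = (1-p)^(k-1)×p = (4/5)^4×1/5 = 256/3125

P(X=5) = 256/3125 ≈ 8.19%


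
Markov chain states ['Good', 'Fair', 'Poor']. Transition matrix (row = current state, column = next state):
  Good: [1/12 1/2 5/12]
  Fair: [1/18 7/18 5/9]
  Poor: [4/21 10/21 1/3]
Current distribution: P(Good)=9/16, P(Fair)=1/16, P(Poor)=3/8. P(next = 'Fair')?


P(next=Fair) = Σᵢ P(now=i)×P(i→Fair)
= 9/16×1/2 + 1/16×7/18 + 3/8×10/21
= 9/32 + 7/288 + 5/28 = 61/126

P = 61/126 ≈ 0.4841


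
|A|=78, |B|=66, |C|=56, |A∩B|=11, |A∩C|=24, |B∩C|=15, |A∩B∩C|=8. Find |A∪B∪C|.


|A∪B∪C| = 78+66+56-11-24-15+8 = 158

|A∪B∪C| = 158


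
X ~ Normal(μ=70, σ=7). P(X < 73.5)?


z = (73.5-70)/7 = 0.5
P(Z < 0.5) = 0.6915

P(X < 73.5) ≈ 0.6915


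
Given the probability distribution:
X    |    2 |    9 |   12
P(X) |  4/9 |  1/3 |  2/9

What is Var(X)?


E[X] = 59/9
E[X²] = 547/9
Var(X) = E[X²] - (E[X])² = 547/9 - 3481/81 = 1442/81

Var(X) = 1442/81 ≈ 17.8025


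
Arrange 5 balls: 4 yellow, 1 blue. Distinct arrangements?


5!/(4!×1!) = 5

5


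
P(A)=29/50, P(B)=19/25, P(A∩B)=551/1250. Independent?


P(A)×P(B) = 551/1250
P(A∩B) = 551/1250
Equal ✓ → Independent

Yes, independent


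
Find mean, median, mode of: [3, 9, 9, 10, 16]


Sorted: [3, 9, 9, 10, 16]
Mean = 47/5
Median = 9
Freq: {3: 1, 9: 2, 10: 1, 16: 1}
Mode: [9]

Mean=47/5, Median=9, Mode=9


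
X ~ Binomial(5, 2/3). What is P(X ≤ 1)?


P(X ≤ 1) = Σ P(X=i) for i=0..1
P(X=0) = 1/243
P(X=1) = 10/243
Sum = 11/243

P(X ≤ 1) = 11/243 ≈ 4.53%


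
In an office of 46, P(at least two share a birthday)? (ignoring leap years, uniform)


P(all different) = Π(365-i)/365 for i=0..45
= 0.051747
P(match) = 1 - 0.051747 = 0.948253

P ≈ 0.9483 ≈ 94.83%


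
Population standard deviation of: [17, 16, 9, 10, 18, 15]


Mean = 85/6
  (17-85/6)²=289/36
  (16-85/6)²=121/36
  (9-85/6)²=961/36
  (10-85/6)²=625/36
  (18-85/6)²=529/36
  (15-85/6)²=25/36
Σ(x-μ)² = 425/6
σ² = (425/6)/6 = 425/36

σ = √(425/36) ≈ 3.4359


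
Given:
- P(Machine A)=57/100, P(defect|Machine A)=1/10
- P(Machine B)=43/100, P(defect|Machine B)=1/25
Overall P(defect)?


P(B) = Σ P(B|Aᵢ)×P(Aᵢ)
  1/10×57/100 = 57/1000
  1/25×43/100 = 43/2500
Sum = 371/5000

P(defect) = 371/5000 ≈ 7.42%


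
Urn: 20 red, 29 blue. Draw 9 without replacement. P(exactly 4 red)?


Hypergeometric: C(20,4)×C(29,5)/C(49,9)
= 4845×118755/2054455634 = 82195425/293493662

P(X=4) = 82195425/293493662 ≈ 28.01%


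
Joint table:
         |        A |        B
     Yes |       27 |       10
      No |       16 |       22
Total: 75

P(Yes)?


P(Yes) = (27+10)/75 = 37/75

P(Yes) = 37/75 ≈ 49.33%


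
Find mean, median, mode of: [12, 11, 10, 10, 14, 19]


Sorted: [10, 10, 11, 12, 14, 19]
Mean = 76/6 = 38/3
Median = 23/2
Freq: {12: 1, 11: 1, 10: 2, 14: 1, 19: 1}
Mode: [10]

Mean=38/3, Median=23/2, Mode=10


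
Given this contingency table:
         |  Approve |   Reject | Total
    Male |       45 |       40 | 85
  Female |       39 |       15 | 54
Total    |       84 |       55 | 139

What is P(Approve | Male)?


P(Approve | Male) = 45/(45+40) = 45/85 = 9/17

P(Approve|Male) = 9/17 ≈ 52.94%


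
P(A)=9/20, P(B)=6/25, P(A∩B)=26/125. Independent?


P(A)×P(B) = 27/250
P(A∩B) = 26/125
Not equal → NOT independent

No, not independent


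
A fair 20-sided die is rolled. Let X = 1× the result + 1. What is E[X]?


E[die] = (1+20)/2 = 21/2
E[X] = 1×21/2 + 1 = 23/2

E[X] = 23/2


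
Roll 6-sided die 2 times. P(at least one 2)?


P(no 2)^2 = (5/6)^2 = 25/36
P(≥1) = 1 - 25/36 = 11/36

P = 11/36 ≈ 30.56%


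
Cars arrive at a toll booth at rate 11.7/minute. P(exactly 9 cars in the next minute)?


Poisson(λ=11.7): P(X=9) = e^(-λ)×λ^k/k!
= e^(-11.7) × 11.7^9 / 9!
≈ 8.293819161e-06 × 4108400332.69 / 362880 ≈ 0.093900

P(X=9) ≈ 0.093900 ≈ 9.39%


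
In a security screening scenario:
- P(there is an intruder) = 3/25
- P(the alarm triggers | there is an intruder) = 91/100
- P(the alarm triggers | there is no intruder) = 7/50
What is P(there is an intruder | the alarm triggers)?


Using Bayes' theorem:
P(A|B) = P(B|A)·P(A) / P(B)

P(the alarm triggers) = 91/100 × 3/25 + 7/50 × 22/25
= 273/2500 + 77/625 = 581/2500

P(there is an intruder|the alarm triggers) = (273/2500) / (581/2500) = 39/83

P(there is an intruder|the alarm triggers) = 39/83 ≈ 46.99%


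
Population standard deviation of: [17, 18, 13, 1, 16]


Mean = 65/5 = 13
  (17-13)²=16
  (18-13)²=25
  (13-13)²=0
  (1-13)²=144
  (16-13)²=9
Σ(x-μ)² = 194
σ² = 194/5

σ = √(194/5) ≈ 6.2290


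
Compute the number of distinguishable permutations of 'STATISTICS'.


Letters: 10, freq: {'S': 3, 'T': 3, 'A': 1, 'I': 2, 'C': 1}
10!/(3!×3!×1!×2!×1!) = 3628800/72 = 50400

50400


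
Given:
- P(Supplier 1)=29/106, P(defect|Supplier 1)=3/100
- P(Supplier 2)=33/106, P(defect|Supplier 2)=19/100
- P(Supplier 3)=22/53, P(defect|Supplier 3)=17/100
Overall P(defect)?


P(B) = Σ P(B|Aᵢ)×P(Aᵢ)
  3/100×29/106 = 87/10600
  19/100×33/106 = 627/10600
  17/100×22/53 = 187/2650
Sum = 731/5300

P(defect) = 731/5300 ≈ 13.79%


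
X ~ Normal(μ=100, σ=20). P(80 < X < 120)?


z₁=(80-100)/20=-1.0, z₂=(120-100)/20=1.0
P = Φ(1.0) - Φ(-1.0) = 0.841345 - 0.158655 = 0.682690 ≈ 0.6827

P(80 < X < 120) ≈ 0.6827


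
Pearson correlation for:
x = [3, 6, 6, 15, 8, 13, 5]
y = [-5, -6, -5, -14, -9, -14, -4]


n=7, Σx=56, Σy=-57, Σxy=-565, Σx²=564, Σy²=575
r = (7×(-565) - 56×(-57))/√((7×564 - 56²)(7×575 - (-57)²))
= -763/√(812×776) = -763/√630112 ≈ -763/793.7959 ≈ -0.9612

r ≈ -0.9612


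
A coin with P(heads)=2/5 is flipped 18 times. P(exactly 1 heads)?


Binomial: P(X=1) = C(18,1)×p^1×(1-p)^17
= 18 × 2/5 × 129140163/762939453125 = 4649045868/3814697265625

P(X=1) = 4649045868/3814697265625 ≈ 0.12%


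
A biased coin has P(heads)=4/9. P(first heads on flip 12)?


Geometric: P(X=12) = (1-p)^(k-1)×p = (5/9)^11×4/9 = 195312500/282429536481

P(X=12) = 195312500/282429536481 ≈ 0.07%


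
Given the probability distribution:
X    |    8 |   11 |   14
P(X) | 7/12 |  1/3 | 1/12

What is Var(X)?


E[X] = 19/2
E[X²] = 94
Var(X) = E[X²] - (E[X])² = 94 - 361/4 = 15/4

Var(X) = 15/4 ≈ 3.7500


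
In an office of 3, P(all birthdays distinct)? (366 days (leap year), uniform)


P(all different) = Π(366-i)/366 for i=0..2
= (366/366)×(365/366)×...×(364/366)
= 0.991818

P ≈ 0.9918 ≈ 99.18%


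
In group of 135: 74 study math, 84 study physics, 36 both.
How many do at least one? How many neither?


|A∪B| = 74+84-36 = 122
Neither = 135-122 = 13

At least one: 122; Neither: 13


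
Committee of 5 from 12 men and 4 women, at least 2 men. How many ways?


Count by #men:
  2M,3W: C(12,2)×C(4,3)=264
  3M,2W: C(12,3)×C(4,2)=1320
  4M,1W: C(12,4)×C(4,1)=1980
  5M,0W: C(12,5)×C(4,0)=792
Total = 4356

4356


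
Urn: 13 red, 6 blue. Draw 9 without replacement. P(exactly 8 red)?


Hypergeometric: C(13,8)×C(6,1)/C(19,9)
= 1287×6/92378 = 27/323

P(X=8) = 27/323 ≈ 8.36%


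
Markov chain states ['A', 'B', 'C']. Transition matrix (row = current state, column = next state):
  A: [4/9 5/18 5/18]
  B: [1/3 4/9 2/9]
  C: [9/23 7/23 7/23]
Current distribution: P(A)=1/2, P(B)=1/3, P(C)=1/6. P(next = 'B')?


P(next=B) = Σᵢ P(now=i)×P(i→B)
= 1/2×5/18 + 1/3×4/9 + 1/6×7/23
= 5/36 + 4/27 + 7/138 = 839/2484

P = 839/2484 ≈ 0.3378


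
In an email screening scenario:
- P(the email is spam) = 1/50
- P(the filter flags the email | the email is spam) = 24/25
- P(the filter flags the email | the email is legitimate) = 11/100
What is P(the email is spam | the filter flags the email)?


Using Bayes' theorem:
P(A|B) = P(B|A)·P(A) / P(B)

P(the filter flags the email) = 24/25 × 1/50 + 11/100 × 49/50
= 12/625 + 539/5000 = 127/1000

P(the email is spam|the filter flags the email) = (12/625) / (127/1000) = 96/635

P(the email is spam|the filter flags the email) = 96/635 ≈ 15.12%


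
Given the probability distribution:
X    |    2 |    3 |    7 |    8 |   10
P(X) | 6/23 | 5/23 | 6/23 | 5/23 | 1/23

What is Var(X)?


E[X] = 119/23
E[X²] = 783/23
Var(X) = E[X²] - (E[X])² = 783/23 - 14161/529 = 3848/529

Var(X) = 3848/529 ≈ 7.2741


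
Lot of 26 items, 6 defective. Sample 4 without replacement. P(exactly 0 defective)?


Hypergeometric: C(6,0)×C(20,4)/C(26,4)
= 1×4845/14950 = 969/2990

P(X=0) = 969/2990 ≈ 32.41%


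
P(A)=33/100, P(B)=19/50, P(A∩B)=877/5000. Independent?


P(A)×P(B) = 627/5000
P(A∩B) = 877/5000
Not equal → NOT independent

No, not independent


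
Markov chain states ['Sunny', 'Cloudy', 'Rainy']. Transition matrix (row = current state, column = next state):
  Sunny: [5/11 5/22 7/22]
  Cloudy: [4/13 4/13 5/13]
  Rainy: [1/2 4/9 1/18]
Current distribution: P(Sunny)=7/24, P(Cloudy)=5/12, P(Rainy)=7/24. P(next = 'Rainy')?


P(next=Rainy) = Σᵢ P(now=i)×P(i→Rainy)
= 7/24×7/22 + 5/12×5/13 + 7/24×1/18
= 49/528 + 25/156 + 7/432 = 8317/30888

P = 8317/30888 ≈ 0.2693


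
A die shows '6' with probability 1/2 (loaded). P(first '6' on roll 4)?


Geometric: P(X=4) = (1-p)^(k-1)×p = (1/2)^3×1/2 = 1/16

P(X=4) = 1/16 ≈ 6.25%


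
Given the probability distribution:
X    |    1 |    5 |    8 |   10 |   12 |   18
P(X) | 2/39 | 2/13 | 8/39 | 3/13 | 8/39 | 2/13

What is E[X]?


E[X] = Σ x·P(X=x)
= (1)×(2/39) + (5)×(2/13) + (8)×(8/39) + (10)×(3/13) + (12)×(8/39) + (18)×(2/13)
= 10

E[X] = 10


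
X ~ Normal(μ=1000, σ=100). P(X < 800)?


z = (800-1000)/100 = -2.0
P(Z < -2.0) = 0.0228

P(X < 800) ≈ 0.0228


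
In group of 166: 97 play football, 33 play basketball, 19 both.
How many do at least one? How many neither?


|A∪B| = 97+33-19 = 111
Neither = 166-111 = 55

At least one: 111; Neither: 55


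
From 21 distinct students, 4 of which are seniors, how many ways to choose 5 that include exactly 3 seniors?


Choose 3 of the 4 seniors and 2 of the other 17 students:
C(4,3)×C(17,2) = 4×136 = 544

544


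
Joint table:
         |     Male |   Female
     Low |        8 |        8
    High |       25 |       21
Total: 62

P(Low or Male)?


P(Low∨Male) = P(Low) + P(Male) - P(Low∧Male)
= (16 + 33 - 8)/62 = 41/62

P = 41/62 ≈ 66.13%


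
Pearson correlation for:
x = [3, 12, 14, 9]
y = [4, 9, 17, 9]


n=4, Σx=38, Σy=39, Σxy=439, Σx²=430, Σy²=467
r = (4×439 - 38×39)/√((4×430 - 38²)(4×467 - 39²))
= 274/√(276×347) = 274/√95772 ≈ 274/309.4705 ≈ 0.8854

r ≈ 0.8854


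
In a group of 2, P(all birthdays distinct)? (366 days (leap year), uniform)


P(all different) = Π(366-i)/366 for i=0..1
= (366/366)×(365/366)×...×(365/366)
= 0.997268

P ≈ 0.9973 ≈ 99.73%


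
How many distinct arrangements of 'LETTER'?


Letters: 6, freq: {'L': 1, 'E': 2, 'T': 2, 'R': 1}
6!/(1!×2!×2!×1!) = 720/4 = 180

180


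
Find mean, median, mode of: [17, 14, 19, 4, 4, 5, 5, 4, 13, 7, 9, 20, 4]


Sorted: [4, 4, 4, 4, 5, 5, 7, 9, 13, 14, 17, 19, 20]
Mean = 125/13
Median = 7
Freq: {17: 1, 14: 1, 19: 1, 4: 4, 5: 2, 13: 1, 7: 1, 9: 1, 20: 1}
Mode: [4]

Mean=125/13, Median=7, Mode=4


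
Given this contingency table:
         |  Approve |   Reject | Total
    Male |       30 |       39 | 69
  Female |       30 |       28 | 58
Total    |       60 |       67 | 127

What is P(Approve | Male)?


P(Approve | Male) = 30/(30+39) = 30/69 = 10/23

P(Approve|Male) = 10/23 ≈ 43.48%


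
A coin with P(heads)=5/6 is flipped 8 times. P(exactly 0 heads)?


Binomial: P(X=0) = C(8,0)×p^0×(1-p)^8
= 1 × 1 × 1/1679616 = 1/1679616

P(X=0) = 1/1679616 ≈ 0.00%


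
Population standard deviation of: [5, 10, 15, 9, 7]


Mean = 46/5
  (5-46/5)²=441/25
  (10-46/5)²=16/25
  (15-46/5)²=841/25
  (9-46/5)²=1/25
  (7-46/5)²=121/25
Σ(x-μ)² = 284/5
σ² = (284/5)/5 = 284/25

σ = √(284/25) ≈ 3.3705


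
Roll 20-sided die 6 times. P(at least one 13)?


P(no 13)^6 = (19/20)^6 = 47045881/64000000
P(≥1) = 1 - 47045881/64000000 = 16954119/64000000

P = 16954119/64000000 ≈ 26.49%


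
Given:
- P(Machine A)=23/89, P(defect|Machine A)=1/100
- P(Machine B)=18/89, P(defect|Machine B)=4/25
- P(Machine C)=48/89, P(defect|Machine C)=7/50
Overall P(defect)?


P(B) = Σ P(B|Aᵢ)×P(Aᵢ)
  1/100×23/89 = 23/8900
  4/25×18/89 = 72/2225
  7/50×48/89 = 168/2225
Sum = 983/8900

P(defect) = 983/8900 ≈ 11.04%


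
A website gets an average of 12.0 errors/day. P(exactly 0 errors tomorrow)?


Poisson(λ=12.0): P(X=0) = e^(-λ)×λ^k/k!
= e^(-12.0) × 12.0^0 / 0!
≈ 6.144212353e-06 × 1 / 1 ≈ 0.000006

P(X=0) ≈ 0.000006 ≈ 0.00%


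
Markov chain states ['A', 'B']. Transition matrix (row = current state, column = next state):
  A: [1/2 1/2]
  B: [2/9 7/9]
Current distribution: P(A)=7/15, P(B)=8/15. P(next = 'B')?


P(next=B) = Σᵢ P(now=i)×P(i→B)
= 7/15×1/2 + 8/15×7/9
= 7/30 + 56/135 = 35/54

P = 35/54 ≈ 0.6481


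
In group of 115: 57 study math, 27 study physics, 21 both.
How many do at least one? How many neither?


|A∪B| = 57+27-21 = 63
Neither = 115-63 = 52

At least one: 63; Neither: 52


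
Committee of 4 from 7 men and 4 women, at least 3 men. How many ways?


Count by #men:
  3M,1W: C(7,3)×C(4,1)=140
  4M,0W: C(7,4)×C(4,0)=35
Total = 175

175


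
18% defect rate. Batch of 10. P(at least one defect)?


P(all good) = (41/50)^10 = 13422659310152401/97656250000000000
P(≥1 defect) = 84233590689847599/97656250000000000

P = 84233590689847599/97656250000000000 ≈ 86.26%


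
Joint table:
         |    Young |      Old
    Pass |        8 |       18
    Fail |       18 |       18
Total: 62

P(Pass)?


P(Pass) = (8+18)/62 = 26/62 = 13/31

P(Pass) = 13/31 ≈ 41.94%


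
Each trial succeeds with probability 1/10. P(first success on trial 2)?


Geometric: P(X=2) = (1-p)^(k-1)×p = (9/10)^1×1/10 = 9/100

P(X=2) = 9/100 ≈ 9.00%


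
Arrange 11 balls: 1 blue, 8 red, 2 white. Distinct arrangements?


11!/(1!×8!×2!) = 495

495


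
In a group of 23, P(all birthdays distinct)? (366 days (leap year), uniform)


P(all different) = Π(366-i)/366 for i=0..22
= (366/366)×(365/366)×...×(344/366)
= 0.493677

P ≈ 0.4937 ≈ 49.37%


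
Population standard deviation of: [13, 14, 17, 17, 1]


Mean = 62/5
  (13-62/5)²=9/25
  (14-62/5)²=64/25
  (17-62/5)²=529/25
  (17-62/5)²=529/25
  (1-62/5)²=3249/25
Σ(x-μ)² = 876/5
σ² = (876/5)/5 = 876/25

σ = √(876/25) ≈ 5.9195


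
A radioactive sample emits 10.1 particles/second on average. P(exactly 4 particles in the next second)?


Poisson(λ=10.1): P(X=4) = e^(-λ)×λ^k/k!
= e^(-10.1) × 10.1^4 / 4!
≈ 4.107955523e-05 × 10406.0401 / 24 ≈ 0.017811

P(X=4) ≈ 0.017811 ≈ 1.78%


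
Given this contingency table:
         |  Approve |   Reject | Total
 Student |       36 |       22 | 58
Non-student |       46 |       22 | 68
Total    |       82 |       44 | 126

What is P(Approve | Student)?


P(Approve | Student) = 36/(36+22) = 36/58 = 18/29

P(Approve|Student) = 18/29 ≈ 62.07%


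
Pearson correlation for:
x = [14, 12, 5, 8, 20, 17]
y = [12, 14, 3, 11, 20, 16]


n=6, Σx=76, Σy=76, Σxy=1111, Σx²=1118, Σy²=1126
r = (6×1111 - 76×76)/√((6×1118 - 76²)(6×1126 - 76²))
= 890/√(932×980) = 890/√913360 ≈ 890/955.6987 ≈ 0.9313

r ≈ 0.9313


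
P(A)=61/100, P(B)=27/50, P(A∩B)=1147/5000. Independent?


P(A)×P(B) = 1647/5000
P(A∩B) = 1147/5000
Not equal → NOT independent

No, not independent


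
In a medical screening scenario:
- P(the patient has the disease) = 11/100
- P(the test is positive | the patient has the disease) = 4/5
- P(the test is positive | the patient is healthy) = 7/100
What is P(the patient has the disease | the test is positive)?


Using Bayes' theorem:
P(A|B) = P(B|A)·P(A) / P(B)

P(the test is positive) = 4/5 × 11/100 + 7/100 × 89/100
= 11/125 + 623/10000 = 1503/10000

P(the patient has the disease|the test is positive) = (11/125) / (1503/10000) = 880/1503

P(the patient has the disease|the test is positive) = 880/1503 ≈ 58.55%


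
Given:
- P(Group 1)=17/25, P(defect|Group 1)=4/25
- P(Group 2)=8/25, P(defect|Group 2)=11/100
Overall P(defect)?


P(B) = Σ P(B|Aᵢ)×P(Aᵢ)
  4/25×17/25 = 68/625
  11/100×8/25 = 22/625
Sum = 18/125

P(defect) = 18/125 ≈ 14.40%


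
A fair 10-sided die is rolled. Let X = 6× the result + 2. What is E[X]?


E[die] = (1+10)/2 = 11/2
E[X] = 6×11/2 + 2 = 35

E[X] = 35


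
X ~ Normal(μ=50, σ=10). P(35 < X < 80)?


z₁=(35-50)/10=-1.5, z₂=(80-50)/10=3.0
P = Φ(3.0) - Φ(-1.5) = 0.998650 - 0.066807 = 0.931843 ≈ 0.9318

P(35 < X < 80) ≈ 0.9318


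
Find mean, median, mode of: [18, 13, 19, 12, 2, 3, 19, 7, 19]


Sorted: [2, 3, 7, 12, 13, 18, 19, 19, 19]
Mean = 112/9
Median = 13
Freq: {18: 1, 13: 1, 19: 3, 12: 1, 2: 1, 3: 1, 7: 1}
Mode: [19]

Mean=112/9, Median=13, Mode=19


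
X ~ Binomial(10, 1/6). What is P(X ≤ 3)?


P(X ≤ 3) = Σ P(X=i) for i=0..3
P(X=0) = 9765625/60466176
P(X=1) = 9765625/30233088
P(X=2) = 1953125/6718464
P(X=3) = 390625/2519424
Sum = 390625/419904

P(X ≤ 3) = 390625/419904 ≈ 93.03%


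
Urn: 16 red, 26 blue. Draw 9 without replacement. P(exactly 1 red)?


Hypergeometric: C(16,1)×C(26,8)/C(42,9)
= 16×1562275/445891810 = 10120/180523

P(X=1) = 10120/180523 ≈ 5.61%


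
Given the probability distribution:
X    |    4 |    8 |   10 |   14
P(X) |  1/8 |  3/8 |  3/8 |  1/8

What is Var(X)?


E[X] = 9
E[X²] = 88
Var(X) = E[X²] - (E[X])² = 88 - 81 = 7

Var(X) = 7 ≈ 7.0000


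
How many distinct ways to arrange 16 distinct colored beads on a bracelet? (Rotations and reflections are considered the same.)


Free circular arrangements: rotations and reflections both identified.
(n-1)!/2 = 15!/2 = 1307674368000/2 = 653837184000

653837184000


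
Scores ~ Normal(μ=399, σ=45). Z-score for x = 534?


z = (x - μ)/σ = (534 - 399)/45 = 3.0

z = 3.0


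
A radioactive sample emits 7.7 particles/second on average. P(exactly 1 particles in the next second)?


Poisson(λ=7.7): P(X=1) = e^(-λ)×λ^k/k!
= e^(-7.7) × 7.7^1 / 1!
≈ 0.0004528271829 × 7.7 / 1 ≈ 0.003487

P(X=1) ≈ 0.003487 ≈ 0.35%


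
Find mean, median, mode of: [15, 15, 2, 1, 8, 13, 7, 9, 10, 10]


Sorted: [1, 2, 7, 8, 9, 10, 10, 13, 15, 15]
Mean = 90/10 = 9
Median = 19/2
Freq: {15: 2, 2: 1, 1: 1, 8: 1, 13: 1, 7: 1, 9: 1, 10: 2}
Mode: [10, 15]

Mean=9, Median=19/2, Mode=[10, 15]


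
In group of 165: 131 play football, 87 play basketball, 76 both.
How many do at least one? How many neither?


|A∪B| = 131+87-76 = 142
Neither = 165-142 = 23

At least one: 142; Neither: 23


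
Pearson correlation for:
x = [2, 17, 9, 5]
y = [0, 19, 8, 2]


n=4, Σx=33, Σy=29, Σxy=405, Σx²=399, Σy²=429
r = (4×405 - 33×29)/√((4×399 - 33²)(4×429 - 29²))
= 663/√(507×875) = 663/√443625 ≈ 663/666.0518 ≈ 0.9954

r ≈ 0.9954


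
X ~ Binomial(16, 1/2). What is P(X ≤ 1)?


P(X ≤ 1) = Σ P(X=i) for i=0..1
P(X=0) = 1/65536
P(X=1) = 1/4096
Sum = 17/65536

P(X ≤ 1) = 17/65536 ≈ 0.03%


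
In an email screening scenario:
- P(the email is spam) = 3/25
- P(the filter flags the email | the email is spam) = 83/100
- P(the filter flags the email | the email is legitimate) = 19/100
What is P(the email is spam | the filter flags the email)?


Using Bayes' theorem:
P(A|B) = P(B|A)·P(A) / P(B)

P(the filter flags the email) = 83/100 × 3/25 + 19/100 × 22/25
= 249/2500 + 209/1250 = 667/2500

P(the email is spam|the filter flags the email) = (249/2500) / (667/2500) = 249/667

P(the email is spam|the filter flags the email) = 249/667 ≈ 37.33%


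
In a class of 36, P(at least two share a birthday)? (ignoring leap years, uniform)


P(all different) = Π(365-i)/365 for i=0..35
= 0.167818
P(match) = 1 - 0.167818 = 0.832182

P ≈ 0.8322 ≈ 83.22%


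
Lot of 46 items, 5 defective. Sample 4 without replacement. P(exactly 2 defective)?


Hypergeometric: C(5,2)×C(41,2)/C(46,4)
= 10×820/163185 = 1640/32637

P(X=2) = 1640/32637 ≈ 5.02%


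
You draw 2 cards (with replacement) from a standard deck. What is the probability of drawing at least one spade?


P(not a spade) = 39/52 = 3/4
P(none in 2 draws) = (3/4)^2 = 9/16
P(≥1 spade) = 1 - 9/16 = 7/16

P = 7/16 ≈ 43.75%


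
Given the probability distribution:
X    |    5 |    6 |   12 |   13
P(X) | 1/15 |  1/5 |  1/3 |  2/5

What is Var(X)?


E[X] = 161/15
E[X²] = 1867/15
Var(X) = E[X²] - (E[X])² = 1867/15 - 25921/225 = 2084/225

Var(X) = 2084/225 ≈ 9.2622


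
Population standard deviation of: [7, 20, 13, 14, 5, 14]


Mean = 73/6
  (7-73/6)²=961/36
  (20-73/6)²=2209/36
  (13-73/6)²=25/36
  (14-73/6)²=121/36
  (5-73/6)²=1849/36
  (14-73/6)²=121/36
Σ(x-μ)² = 881/6
σ² = (881/6)/6 = 881/36

σ = √(881/36) ≈ 4.9469


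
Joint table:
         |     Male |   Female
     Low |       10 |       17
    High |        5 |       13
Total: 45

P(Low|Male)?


P(Low|Male) = 10/(10+5) = 10/15 = 2/3

P = 2/3 ≈ 66.67%


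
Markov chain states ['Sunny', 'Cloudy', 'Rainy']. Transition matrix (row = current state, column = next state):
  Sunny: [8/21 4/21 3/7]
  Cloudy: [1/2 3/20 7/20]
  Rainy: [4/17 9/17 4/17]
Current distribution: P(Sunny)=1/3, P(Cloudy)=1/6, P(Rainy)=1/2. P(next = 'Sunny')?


P(next=Sunny) = Σᵢ P(now=i)×P(i→Sunny)
= 1/3×8/21 + 1/6×1/2 + 1/2×4/17
= 8/63 + 1/12 + 2/17 = 1405/4284

P = 1405/4284 ≈ 0.3280


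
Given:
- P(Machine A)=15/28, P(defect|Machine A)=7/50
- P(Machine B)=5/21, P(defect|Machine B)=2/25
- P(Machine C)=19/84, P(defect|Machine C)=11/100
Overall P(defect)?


P(B) = Σ P(B|Aᵢ)×P(Aᵢ)
  7/50×15/28 = 3/40
  2/25×5/21 = 2/105
  11/100×19/84 = 209/8400
Sum = 333/2800

P(defect) = 333/2800 ≈ 11.89%
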